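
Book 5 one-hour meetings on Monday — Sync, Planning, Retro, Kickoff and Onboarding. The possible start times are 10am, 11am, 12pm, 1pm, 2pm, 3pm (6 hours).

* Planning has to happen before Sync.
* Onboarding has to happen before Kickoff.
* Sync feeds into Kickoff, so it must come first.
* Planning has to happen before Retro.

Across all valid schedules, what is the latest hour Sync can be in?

2pm

Precedence pushes Sync to at least 11am; downstream work caps Sync at 2pm.
Sync at 2pm is achievable: Kickoff in 3pm; Onboarding in 10am; Retro in 11am; Sync in 2pm; Planning in 10am.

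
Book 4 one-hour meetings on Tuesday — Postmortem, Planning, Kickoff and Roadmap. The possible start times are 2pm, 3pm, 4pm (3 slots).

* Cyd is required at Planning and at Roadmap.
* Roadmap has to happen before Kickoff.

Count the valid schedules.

18

Splitting on Postmortem: it can be 2pm (6), 3pm (6), 4pm (6). Listing each branch's schedules as (Planning, Kickoff, Roadmap):
Postmortem=2pm: (2pm,4pm,3pm) (3pm,3pm,2pm) (3pm,4pm,2pm) (4pm,3pm,2pm) (4pm,4pm,2pm) (4pm,4pm,3pm) — 6.
Postmortem=3pm: (2pm,4pm,3pm) (3pm,3pm,2pm) (3pm,4pm,2pm) (4pm,3pm,2pm) (4pm,4pm,2pm) (4pm,4pm,3pm) — 6.
Postmortem=4pm: (2pm,4pm,3pm) (3pm,3pm,2pm) (3pm,4pm,2pm) (4pm,3pm,2pm) (4pm,4pm,2pm) (4pm,4pm,3pm) — 6.
Summing: 6 + 6 + 6 = 18.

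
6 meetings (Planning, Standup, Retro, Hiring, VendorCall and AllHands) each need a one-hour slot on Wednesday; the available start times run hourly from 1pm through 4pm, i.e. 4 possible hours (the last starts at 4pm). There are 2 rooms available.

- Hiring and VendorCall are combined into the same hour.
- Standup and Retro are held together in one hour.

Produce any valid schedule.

Hiring in 3pm, Retro in 2pm, Planning in 1pm, VendorCall in 3pm, AllHands in 1pm, Standup in 2pm

Checking: Hiring = VendorCall = 3pm; Standup = Retro = 2pm; max 2 per hour (cap 2).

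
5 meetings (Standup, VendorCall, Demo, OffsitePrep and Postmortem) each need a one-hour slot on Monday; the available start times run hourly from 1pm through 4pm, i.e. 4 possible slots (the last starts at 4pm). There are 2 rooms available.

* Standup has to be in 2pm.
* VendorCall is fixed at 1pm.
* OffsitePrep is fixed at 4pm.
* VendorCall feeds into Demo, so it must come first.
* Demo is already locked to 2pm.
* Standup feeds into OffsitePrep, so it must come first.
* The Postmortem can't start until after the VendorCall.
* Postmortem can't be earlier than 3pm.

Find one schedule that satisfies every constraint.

Demo=2pm; OffsitePrep=4pm; VendorCall=1pm; Postmortem=3pm; Standup=2pm

Checking: VendorCall(1pm) before Demo(2pm); Standup(2pm) before OffsitePrep(4pm); VendorCall(1pm) before Postmortem(3pm); OffsitePrep=4pm in [4pm,4pm]; Postmortem=3pm in [3pm,4pm]; VendorCall=1pm in [1pm,1pm]; Demo=2pm in [2pm,2pm]; Standup=2pm in [2pm,2pm]; max 2 per slot (cap 2).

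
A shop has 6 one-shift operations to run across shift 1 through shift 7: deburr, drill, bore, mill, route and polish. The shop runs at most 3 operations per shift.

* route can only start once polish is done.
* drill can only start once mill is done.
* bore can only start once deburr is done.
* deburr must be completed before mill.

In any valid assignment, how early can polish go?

Downstream work caps polish at shift 6.
polish at shift 1 is achievable: mill in shift 2, deburr in shift 1, route in shift 2, polish in shift 1, drill in shift 3, bore in shift 2.

shift 1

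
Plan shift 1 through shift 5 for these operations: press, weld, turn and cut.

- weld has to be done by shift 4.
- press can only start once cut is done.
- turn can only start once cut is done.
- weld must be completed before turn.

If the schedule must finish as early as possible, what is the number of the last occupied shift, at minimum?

shift 2

The precedence chain requires at least 2 distinct shifts.
2 works (last occupied shift: shift 2): for example weld in shift 1, cut in shift 1, turn in shift 2, press in shift 2.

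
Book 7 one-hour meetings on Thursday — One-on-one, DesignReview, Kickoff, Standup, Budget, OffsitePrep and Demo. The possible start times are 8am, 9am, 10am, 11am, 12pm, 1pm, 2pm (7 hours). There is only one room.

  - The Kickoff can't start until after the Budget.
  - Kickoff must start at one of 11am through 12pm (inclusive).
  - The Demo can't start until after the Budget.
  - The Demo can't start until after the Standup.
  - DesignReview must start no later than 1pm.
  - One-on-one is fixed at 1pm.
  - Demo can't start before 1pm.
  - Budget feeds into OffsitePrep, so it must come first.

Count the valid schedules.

Splitting on DesignReview: it can be 8am (6), 9am (6), 10am (6), 11am (3), 12pm (3). Listing each branch's schedules as (One-on-one, Kickoff, Standup, Budget, OffsitePrep, Demo):
DesignReview=8am: (1pm,11am,9am,10am,12pm,2pm) (1pm,11am,10am,9am,12pm,2pm) (1pm,11am,12pm,9am,10am,2pm) (1pm,12pm,9am,10am,11am,2pm) (1pm,12pm,10am,9am,11am,2pm) (1pm,12pm,11am,9am,10am,2pm) — 6.
DesignReview=9am: (1pm,11am,8am,10am,12pm,2pm) (1pm,11am,10am,8am,12pm,2pm) (1pm,11am,12pm,8am,10am,2pm) (1pm,12pm,8am,10am,11am,2pm) (1pm,12pm,10am,8am,11am,2pm) (1pm,12pm,11am,8am,10am,2pm) — 6.
DesignReview=10am: (1pm,11am,8am,9am,12pm,2pm) (1pm,11am,9am,8am,12pm,2pm) (1pm,11am,12pm,8am,9am,2pm) (1pm,12pm,8am,9am,11am,2pm) (1pm,12pm,9am,8am,11am,2pm) (1pm,12pm,11am,8am,9am,2pm) — 6.
DesignReview=11am: (1pm,12pm,8am,9am,10am,2pm) (1pm,12pm,9am,8am,10am,2pm) (1pm,12pm,10am,8am,9am,2pm) — 3.
DesignReview=12pm: (1pm,11am,8am,9am,10am,2pm) (1pm,11am,9am,8am,10am,2pm) (1pm,11am,10am,8am,9am,2pm) — 3.
Summing: 6 + 6 + 6 + 3 + 3 = 24.

24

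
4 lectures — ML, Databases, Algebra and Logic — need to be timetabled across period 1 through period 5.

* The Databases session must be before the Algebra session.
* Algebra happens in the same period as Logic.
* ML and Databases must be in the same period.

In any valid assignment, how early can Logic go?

Logic must be in the same period as Algebra, which can't be before period 2, so Logic is at least period 2.
Logic at period 2 is achievable: Logic=period 2; Databases=period 1; ML=period 1; Algebra=period 2.

period 2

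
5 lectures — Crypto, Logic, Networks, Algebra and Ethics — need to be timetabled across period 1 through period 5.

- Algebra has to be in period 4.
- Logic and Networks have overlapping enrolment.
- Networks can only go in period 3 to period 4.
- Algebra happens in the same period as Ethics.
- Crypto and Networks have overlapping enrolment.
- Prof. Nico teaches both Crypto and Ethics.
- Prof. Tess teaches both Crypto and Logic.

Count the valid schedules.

Splitting on Crypto: it can be period 1 (6), period 2 (6), period 3 (3), period 5 (6). Listing each branch's schedules as (Logic, Networks, Algebra, Ethics) by period number:
Crypto=period 1: (2,3,4,4) (2,4,4,4) (3,4,4,4) (4,3,4,4) (5,3,4,4) (5,4,4,4) — 6.
Crypto=period 2: (1,3,4,4) (1,4,4,4) (3,4,4,4) (4,3,4,4) (5,3,4,4) (5,4,4,4) — 6.
Crypto=period 3: (1,4,4,4) (2,4,4,4) (5,4,4,4) — 3.
Crypto=period 5: (1,3,4,4) (1,4,4,4) (2,3,4,4) (2,4,4,4) (3,4,4,4) (4,3,4,4) — 6.
Summing: 6 + 6 + 3 + 6 = 21.

21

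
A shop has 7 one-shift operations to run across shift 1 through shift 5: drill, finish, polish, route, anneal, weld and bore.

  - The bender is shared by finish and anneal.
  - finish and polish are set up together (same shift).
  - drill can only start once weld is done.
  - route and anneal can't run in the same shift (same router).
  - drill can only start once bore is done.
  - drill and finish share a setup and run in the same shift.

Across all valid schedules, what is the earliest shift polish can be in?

shift 2

Polish must be in the same shift as drill, which can't be before shift 2, so polish is at least shift 2.
polish at shift 2 is achievable: bore in shift 1, anneal in shift 3, drill in shift 2, weld in shift 1, polish in shift 2, route in shift 1, finish in shift 2.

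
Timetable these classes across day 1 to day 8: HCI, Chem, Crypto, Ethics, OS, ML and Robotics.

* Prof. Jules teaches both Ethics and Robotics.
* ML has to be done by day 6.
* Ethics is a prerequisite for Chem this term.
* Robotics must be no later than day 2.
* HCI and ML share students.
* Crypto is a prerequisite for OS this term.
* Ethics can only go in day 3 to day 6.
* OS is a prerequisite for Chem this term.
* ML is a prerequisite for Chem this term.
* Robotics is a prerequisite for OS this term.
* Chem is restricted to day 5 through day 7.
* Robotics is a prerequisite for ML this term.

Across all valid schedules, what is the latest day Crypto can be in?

Downstream work caps Crypto at day 5.
Crypto at day 5 is achievable: Chem in day 7, Ethics in day 3, Crypto in day 5, OS in day 6, HCI in day 1, ML in day 2, Robotics in day 1.

day 5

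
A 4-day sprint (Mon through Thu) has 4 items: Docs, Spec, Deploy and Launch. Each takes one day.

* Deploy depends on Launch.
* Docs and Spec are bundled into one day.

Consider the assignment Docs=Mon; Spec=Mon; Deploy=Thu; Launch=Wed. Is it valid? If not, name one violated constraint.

Yes, all constraints hold

Deploy depends on Launch — holds.
Docs and Spec are bundled into one day — holds.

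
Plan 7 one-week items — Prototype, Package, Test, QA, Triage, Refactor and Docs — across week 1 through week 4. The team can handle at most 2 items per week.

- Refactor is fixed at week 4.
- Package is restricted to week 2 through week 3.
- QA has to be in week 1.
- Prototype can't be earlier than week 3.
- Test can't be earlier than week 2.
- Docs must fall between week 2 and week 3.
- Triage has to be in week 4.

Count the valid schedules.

3

Enumerating: Docs -> week 2, Test -> week 3, Triage -> week 4, Prototype -> week 3, Refactor -> week 4, Package -> week 2, QA -> week 1 | Package in week 2; QA in week 1; Docs in week 3; Triage in week 4; Prototype in week 3; Test in week 2; Refactor in week 4 | Test in week 2; Refactor in week 4; Docs in week 2; QA in week 1; Prototype in week 3; Package in week 3; Triage in week 4.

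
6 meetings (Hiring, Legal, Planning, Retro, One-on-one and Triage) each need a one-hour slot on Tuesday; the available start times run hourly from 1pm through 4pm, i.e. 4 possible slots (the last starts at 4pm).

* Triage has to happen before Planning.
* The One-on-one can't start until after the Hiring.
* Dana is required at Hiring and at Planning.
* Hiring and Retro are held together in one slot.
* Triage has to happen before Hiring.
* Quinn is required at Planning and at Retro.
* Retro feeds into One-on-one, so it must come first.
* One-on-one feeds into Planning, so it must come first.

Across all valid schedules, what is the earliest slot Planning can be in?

4pm

Precedence pushes Planning to at least 4pm.
Planning at 4pm is achievable: One-on-one -> 3pm; Hiring -> 2pm; Planning -> 4pm; Triage -> 1pm; Legal -> 1pm; Retro -> 2pm.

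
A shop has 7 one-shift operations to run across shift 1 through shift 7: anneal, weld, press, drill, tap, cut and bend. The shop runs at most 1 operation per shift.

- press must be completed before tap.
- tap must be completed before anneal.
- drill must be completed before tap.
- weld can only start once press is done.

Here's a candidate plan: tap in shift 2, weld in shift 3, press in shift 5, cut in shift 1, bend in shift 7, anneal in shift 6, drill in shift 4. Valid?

tap must be completed before anneal — holds.
press must be completed before tap — violated.
drill must be completed before tap — violated.
The shop runs at most 1 operation per shift — holds.
weld can only start once press is done — violated.

Invalid. press must be completed before tap.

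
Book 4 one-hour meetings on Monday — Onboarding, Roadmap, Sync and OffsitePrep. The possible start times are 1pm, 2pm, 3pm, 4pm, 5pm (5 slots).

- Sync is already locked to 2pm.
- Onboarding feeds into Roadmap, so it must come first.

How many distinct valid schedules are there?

50

Splitting on Onboarding: it can be 1pm (20), 2pm (15), 3pm (10), 4pm (5). Listing each branch's schedules as (Roadmap, Sync, OffsitePrep):
Onboarding=1pm: (2pm,2pm,1pm) (2pm,2pm,2pm) (2pm,2pm,3pm) (2pm,2pm,4pm) (2pm,2pm,5pm) (3pm,2pm,1pm) (3pm,2pm,2pm) (3pm,2pm,3pm) (3pm,2pm,4pm) (3pm,2pm,5pm) (4pm,2pm,1pm) (4pm,2pm,2pm) (4pm,2pm,3pm) (4pm,2pm,4pm) (4pm,2pm,5pm) (5pm,2pm,1pm) (5pm,2pm,2pm) (5pm,2pm,3pm) (5pm,2pm,4pm) (5pm,2pm,5pm) — 20.
Onboarding=2pm: (3pm,2pm,1pm) (3pm,2pm,2pm) (3pm,2pm,3pm) (3pm,2pm,4pm) (3pm,2pm,5pm) (4pm,2pm,1pm) (4pm,2pm,2pm) (4pm,2pm,3pm) (4pm,2pm,4pm) (4pm,2pm,5pm) (5pm,2pm,1pm) (5pm,2pm,2pm) (5pm,2pm,3pm) (5pm,2pm,4pm) (5pm,2pm,5pm) — 15.
Onboarding=3pm: (4pm,2pm,1pm) (4pm,2pm,2pm) (4pm,2pm,3pm) (4pm,2pm,4pm) (4pm,2pm,5pm) (5pm,2pm,1pm) (5pm,2pm,2pm) (5pm,2pm,3pm) (5pm,2pm,4pm) (5pm,2pm,5pm) — 10.
Onboarding=4pm: (5pm,2pm,1pm) (5pm,2pm,2pm) (5pm,2pm,3pm) (5pm,2pm,4pm) (5pm,2pm,5pm) — 5.
Summing: 20 + 15 + 10 + 5 = 50.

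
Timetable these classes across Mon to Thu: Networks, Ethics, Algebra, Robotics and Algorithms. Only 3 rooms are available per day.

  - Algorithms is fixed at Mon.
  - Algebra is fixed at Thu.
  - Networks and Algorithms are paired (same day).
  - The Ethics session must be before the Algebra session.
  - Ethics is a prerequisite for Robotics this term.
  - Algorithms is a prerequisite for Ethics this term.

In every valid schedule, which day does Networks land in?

Networks must be in the same day as Algorithms, which can't be after Mon, so Networks is at most Mon.
So Networks is pinned to Mon.

Mon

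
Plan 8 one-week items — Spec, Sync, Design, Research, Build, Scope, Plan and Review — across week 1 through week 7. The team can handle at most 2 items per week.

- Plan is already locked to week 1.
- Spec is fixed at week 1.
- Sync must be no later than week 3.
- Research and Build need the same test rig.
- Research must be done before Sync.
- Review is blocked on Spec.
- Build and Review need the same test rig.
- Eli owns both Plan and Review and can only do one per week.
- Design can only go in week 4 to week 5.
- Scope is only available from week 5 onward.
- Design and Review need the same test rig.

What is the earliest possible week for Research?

Downstream work caps Research at week 2.
Research at week 2 is achievable: Review in week 2; Sync in week 3; Plan in week 1; Research in week 2; Spec in week 1; Design in week 4; Scope in week 5; Build in week 3.
Nothing earlier works — the conflict and capacity constraints rule out every week before week 2.

week 2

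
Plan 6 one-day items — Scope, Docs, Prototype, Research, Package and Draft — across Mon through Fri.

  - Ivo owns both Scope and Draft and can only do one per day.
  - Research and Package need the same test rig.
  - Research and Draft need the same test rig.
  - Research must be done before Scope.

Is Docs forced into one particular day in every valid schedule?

No

Docs can be Mon (e.g. Draft in Wed, Docs in Mon, Scope in Tue, Prototype in Mon, Research in Mon, Package in Tue) or Tue (e.g. Draft -> Wed; Prototype -> Mon; Docs -> Tue; Research -> Mon; Package -> Tue; Scope -> Tue).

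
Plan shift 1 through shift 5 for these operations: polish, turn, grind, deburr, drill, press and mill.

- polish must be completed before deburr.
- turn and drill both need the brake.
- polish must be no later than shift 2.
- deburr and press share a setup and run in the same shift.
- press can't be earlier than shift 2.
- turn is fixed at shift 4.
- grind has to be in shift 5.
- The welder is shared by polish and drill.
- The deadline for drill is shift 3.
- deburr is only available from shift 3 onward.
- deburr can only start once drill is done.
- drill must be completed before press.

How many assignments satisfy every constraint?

Splitting on polish: it can be shift 1 (25), shift 2 (25). Listing each branch's schedules as (turn, grind, deburr, drill, press, mill) by shift number:
polish=shift 1: (4,5,3,2,3,1) (4,5,3,2,3,2) (4,5,3,2,3,3) (4,5,3,2,3,4) (4,5,3,2,3,5) (4,5,4,2,4,1) (4,5,4,2,4,2) (4,5,4,2,4,3) (4,5,4,2,4,4) (4,5,4,2,4,5) (4,5,4,3,4,1) (4,5,4,3,4,2) (4,5,4,3,4,3) (4,5,4,3,4,4) (4,5,4,3,4,5) (4,5,5,2,5,1) (4,5,5,2,5,2) (4,5,5,2,5,3) (4,5,5,2,5,4) (4,5,5,2,5,5) (4,5,5,3,5,1) (4,5,5,3,5,2) (4,5,5,3,5,3) (4,5,5,3,5,4) (4,5,5,3,5,5) — 25.
polish=shift 2: (4,5,3,1,3,1) (4,5,3,1,3,2) (4,5,3,1,3,3) (4,5,3,1,3,4) (4,5,3,1,3,5) (4,5,4,1,4,1) (4,5,4,1,4,2) (4,5,4,1,4,3) (4,5,4,1,4,4) (4,5,4,1,4,5) (4,5,4,3,4,1) (4,5,4,3,4,2) (4,5,4,3,4,3) (4,5,4,3,4,4) (4,5,4,3,4,5) (4,5,5,1,5,1) (4,5,5,1,5,2) (4,5,5,1,5,3) (4,5,5,1,5,4) (4,5,5,1,5,5) (4,5,5,3,5,1) (4,5,5,3,5,2) (4,5,5,3,5,3) (4,5,5,3,5,4) (4,5,5,3,5,5) — 25.
Summing: 25 + 25 = 50.

50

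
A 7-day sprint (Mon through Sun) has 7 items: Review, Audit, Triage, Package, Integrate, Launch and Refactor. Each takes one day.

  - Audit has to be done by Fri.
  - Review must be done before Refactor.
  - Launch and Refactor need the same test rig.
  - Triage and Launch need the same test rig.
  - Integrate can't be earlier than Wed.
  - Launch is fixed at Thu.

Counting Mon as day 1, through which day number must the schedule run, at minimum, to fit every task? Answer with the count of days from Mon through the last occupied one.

The precedence chain requires at least 2 distinct days.
Launch can't be placed before Thu — that is day 4 counting from Mon — so the schedule must run through at least 4 days.
4 works (last occupied day: Thu): for example Audit=Mon; Integrate=Wed; Review=Mon; Package=Mon; Triage=Mon; Refactor=Tue; Launch=Thu.

4 days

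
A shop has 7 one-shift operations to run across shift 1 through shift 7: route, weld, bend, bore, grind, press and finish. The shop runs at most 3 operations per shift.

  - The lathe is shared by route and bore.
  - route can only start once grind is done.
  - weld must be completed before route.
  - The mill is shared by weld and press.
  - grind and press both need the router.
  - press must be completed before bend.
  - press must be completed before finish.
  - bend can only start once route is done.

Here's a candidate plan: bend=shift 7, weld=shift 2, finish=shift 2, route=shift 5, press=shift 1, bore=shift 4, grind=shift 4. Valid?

The lathe is shared by route and bore — holds.
press must be completed before finish — holds.
press must be completed before bend — holds.
route can only start once grind is done — holds.
grind and press both need the router — holds.
The shop runs at most 3 operations per shift — holds.
weld must be completed before route — holds.
The mill is shared by weld and press — holds.
bend can only start once route is done — holds.

Yes, all constraints hold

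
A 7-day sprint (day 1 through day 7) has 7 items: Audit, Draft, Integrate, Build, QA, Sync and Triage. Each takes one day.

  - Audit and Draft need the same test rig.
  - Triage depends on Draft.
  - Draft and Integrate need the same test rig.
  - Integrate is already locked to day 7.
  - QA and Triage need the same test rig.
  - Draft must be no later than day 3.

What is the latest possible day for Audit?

Audit at day 7 is achievable: Draft in day 1; Integrate in day 7; Build in day 1; Triage in day 2; Audit in day 7; Sync in day 1; QA in day 1.

day 7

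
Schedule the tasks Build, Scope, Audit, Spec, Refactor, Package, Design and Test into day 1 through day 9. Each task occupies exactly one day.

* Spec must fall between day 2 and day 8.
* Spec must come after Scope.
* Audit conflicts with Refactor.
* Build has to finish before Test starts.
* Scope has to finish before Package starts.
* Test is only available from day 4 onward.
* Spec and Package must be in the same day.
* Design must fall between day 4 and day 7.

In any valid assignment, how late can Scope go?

day 7

Downstream work caps Scope at day 7.
Scope at day 7 is achievable: Refactor in day 2; Build in day 1; Test in day 4; Design in day 4; Audit in day 1; Spec in day 8; Package in day 8; Scope in day 7.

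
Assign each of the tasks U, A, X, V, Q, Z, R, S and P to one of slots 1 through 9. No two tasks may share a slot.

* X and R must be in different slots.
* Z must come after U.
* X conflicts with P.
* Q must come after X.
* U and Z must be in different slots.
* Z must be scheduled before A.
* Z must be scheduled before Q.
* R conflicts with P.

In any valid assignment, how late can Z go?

7

Precedence pushes Z to at least 2; downstream work caps Z at 8.
Z at 7 is achievable: U -> 1, P -> 6, R -> 4, X -> 2, Z -> 7, S -> 5, V -> 3, Q -> 8, A -> 9.
Nothing later works — the conflict and capacity constraints rule out every slot after 7.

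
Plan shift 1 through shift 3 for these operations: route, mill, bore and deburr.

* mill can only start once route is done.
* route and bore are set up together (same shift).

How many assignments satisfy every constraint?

Splitting on route: it can be shift 1 (6), shift 2 (3). Listing each branch's schedules as (mill, bore, deburr) by shift number:
route=shift 1: (2,1,1) (2,1,2) (2,1,3) (3,1,1) (3,1,2) (3,1,3) — 6.
route=shift 2: (3,2,1) (3,2,2) (3,2,3) — 3.
Summing: 6 + 3 = 9.

9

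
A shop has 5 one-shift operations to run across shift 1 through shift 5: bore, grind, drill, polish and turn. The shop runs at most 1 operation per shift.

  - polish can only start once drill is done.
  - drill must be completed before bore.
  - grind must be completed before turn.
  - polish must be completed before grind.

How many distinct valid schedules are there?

4

Enumerating: bore -> shift 4; turn -> shift 5; polish -> shift 2; drill -> shift 1; grind -> shift 3 | drill -> shift 1; grind -> shift 3; polish -> shift 2; bore -> shift 5; turn -> shift 4 | turn=shift 5; grind=shift 4; drill=shift 1; polish=shift 2; bore=shift 3 | grind in shift 4; bore in shift 2; polish in shift 3; drill in shift 1; turn in shift 5.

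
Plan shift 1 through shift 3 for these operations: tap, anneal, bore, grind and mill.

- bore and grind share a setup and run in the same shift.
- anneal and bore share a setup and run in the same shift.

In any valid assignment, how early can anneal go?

anneal at shift 1 is achievable: mill in shift 1; anneal in shift 1; bore in shift 1; tap in shift 1; grind in shift 1.

shift 1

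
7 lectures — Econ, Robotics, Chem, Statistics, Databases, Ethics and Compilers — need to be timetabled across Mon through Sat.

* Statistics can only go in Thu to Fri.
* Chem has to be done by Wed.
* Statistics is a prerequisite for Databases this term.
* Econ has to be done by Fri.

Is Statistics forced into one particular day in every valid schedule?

Statistics can be Thu (e.g. Ethics -> Mon; Chem -> Mon; Statistics -> Thu; Databases -> Fri; Compilers -> Mon; Robotics -> Mon; Econ -> Mon) or Fri (e.g. Databases -> Sat, Statistics -> Fri, Compilers -> Mon, Ethics -> Mon, Econ -> Mon, Robotics -> Mon, Chem -> Mon).

No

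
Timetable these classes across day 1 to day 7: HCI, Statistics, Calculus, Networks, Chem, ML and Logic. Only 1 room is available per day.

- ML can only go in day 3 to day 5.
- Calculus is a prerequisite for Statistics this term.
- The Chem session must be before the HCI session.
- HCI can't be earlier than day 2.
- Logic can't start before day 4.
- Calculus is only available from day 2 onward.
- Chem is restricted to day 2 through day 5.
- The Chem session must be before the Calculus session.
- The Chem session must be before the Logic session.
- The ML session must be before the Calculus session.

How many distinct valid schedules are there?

16

Splitting on HCI: it can be day 3 (4), day 4 (3), day 5 (3), day 6 (3), day 7 (3). Listing each branch's schedules as (Statistics, Calculus, Networks, Chem, ML, Logic) by day number:
HCI=day 3: (6,5,1,2,4,7) (7,5,1,2,4,6) (7,6,1,2,4,5) (7,6,1,2,5,4) — 4.
HCI=day 4: (6,5,1,2,3,7) (7,5,1,2,3,6) (7,6,1,2,3,5) — 3.
HCI=day 5: (6,4,1,2,3,7) (7,4,1,2,3,6) (7,6,1,2,3,4) — 3.
HCI=day 6: (5,4,1,2,3,7) (7,4,1,2,3,5) (7,5,1,2,3,4) — 3.
HCI=day 7: (5,4,1,2,3,6) (6,4,1,2,3,5) (6,5,1,2,3,4) — 3.
Summing: 4 + 3 + 3 + 3 + 3 = 16.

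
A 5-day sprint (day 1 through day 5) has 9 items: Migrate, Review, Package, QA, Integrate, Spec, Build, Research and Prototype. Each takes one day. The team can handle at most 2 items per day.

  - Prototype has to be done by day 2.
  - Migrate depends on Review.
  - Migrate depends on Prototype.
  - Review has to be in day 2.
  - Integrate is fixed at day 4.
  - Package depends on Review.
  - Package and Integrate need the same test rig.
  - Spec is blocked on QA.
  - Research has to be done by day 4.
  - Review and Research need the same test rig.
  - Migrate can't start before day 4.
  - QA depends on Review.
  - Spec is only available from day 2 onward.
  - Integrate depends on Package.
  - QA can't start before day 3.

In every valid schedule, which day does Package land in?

Review is fixed at day 2 and must come before Package, so Package is at least day 3.
Integrate is fixed at day 4 and must come after Package, so Package is at most day 3.
So Package must be day 3.

day 3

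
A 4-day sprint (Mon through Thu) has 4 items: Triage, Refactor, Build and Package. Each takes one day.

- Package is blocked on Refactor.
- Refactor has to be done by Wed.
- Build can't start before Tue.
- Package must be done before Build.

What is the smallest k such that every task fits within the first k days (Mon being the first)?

The precedence chain requires at least 3 distinct days.
3 works (last occupied day: Wed): for example Build=Wed; Triage=Mon; Package=Tue; Refactor=Mon.

3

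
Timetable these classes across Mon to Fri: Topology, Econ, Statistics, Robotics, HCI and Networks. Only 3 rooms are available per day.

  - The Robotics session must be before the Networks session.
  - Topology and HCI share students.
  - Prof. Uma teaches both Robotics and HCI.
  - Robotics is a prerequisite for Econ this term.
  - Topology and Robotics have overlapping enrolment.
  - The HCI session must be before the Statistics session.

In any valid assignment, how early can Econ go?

Precedence pushes Econ to at least Tue.
Econ at Tue is achievable: Robotics=Mon; Econ=Tue; Networks=Tue; Statistics=Wed; Topology=Wed; HCI=Tue.

Tue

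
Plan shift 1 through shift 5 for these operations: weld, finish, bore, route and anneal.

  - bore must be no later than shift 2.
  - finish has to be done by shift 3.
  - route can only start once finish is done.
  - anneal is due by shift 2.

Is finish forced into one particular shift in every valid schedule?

finish can be shift 1 (e.g. finish in shift 1, anneal in shift 1, weld in shift 1, route in shift 2, bore in shift 1) or shift 2 (e.g. weld in shift 1; bore in shift 1; finish in shift 2; route in shift 3; anneal in shift 1).

No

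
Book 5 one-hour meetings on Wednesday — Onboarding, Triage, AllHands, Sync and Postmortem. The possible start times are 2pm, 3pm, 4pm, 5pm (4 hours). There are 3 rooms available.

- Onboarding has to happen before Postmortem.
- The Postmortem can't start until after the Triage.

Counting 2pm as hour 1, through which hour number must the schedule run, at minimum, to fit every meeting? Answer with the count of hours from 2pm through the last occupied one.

2

The precedence chain requires at least 2 distinct hours.
With at most 3 per hour and 5 meetings, at least 2 hours are needed.
2 works (last occupied hour: 3pm): for example Sync -> 3pm, AllHands -> 2pm, Postmortem -> 3pm, Triage -> 2pm, Onboarding -> 2pm.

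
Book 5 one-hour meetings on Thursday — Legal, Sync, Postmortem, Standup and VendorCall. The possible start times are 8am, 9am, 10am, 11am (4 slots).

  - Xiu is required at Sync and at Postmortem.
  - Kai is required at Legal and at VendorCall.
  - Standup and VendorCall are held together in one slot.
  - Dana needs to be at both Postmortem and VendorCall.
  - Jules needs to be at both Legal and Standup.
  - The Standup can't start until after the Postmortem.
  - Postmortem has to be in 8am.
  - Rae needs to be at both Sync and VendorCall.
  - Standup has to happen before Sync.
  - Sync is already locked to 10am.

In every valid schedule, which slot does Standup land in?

9am

Postmortem is fixed at 8am and must come before Standup, so Standup is at least 9am.
Sync is fixed at 10am and must come after Standup, so Standup is at most 9am.
So Standup must be 9am.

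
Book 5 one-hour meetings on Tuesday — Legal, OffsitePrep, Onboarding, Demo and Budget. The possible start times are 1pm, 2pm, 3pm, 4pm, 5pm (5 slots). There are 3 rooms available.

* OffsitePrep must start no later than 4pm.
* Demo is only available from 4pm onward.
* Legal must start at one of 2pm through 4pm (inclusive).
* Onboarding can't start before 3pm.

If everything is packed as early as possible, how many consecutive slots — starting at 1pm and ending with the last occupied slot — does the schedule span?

4

With at most 3 per slot and 5 meetings, at least 2 slots are needed.
Demo can't be placed before 4pm — that is slot 4 counting from 1pm — so the schedule must run through at least 4 slots.
4 works (last occupied slot: 4pm): for example Onboarding -> 3pm; OffsitePrep -> 1pm; Budget -> 1pm; Legal -> 2pm; Demo -> 4pm.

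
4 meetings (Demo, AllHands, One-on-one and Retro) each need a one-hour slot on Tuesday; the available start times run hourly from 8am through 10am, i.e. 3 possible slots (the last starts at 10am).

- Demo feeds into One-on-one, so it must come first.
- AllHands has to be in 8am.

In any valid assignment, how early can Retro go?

8am

Retro at 8am is achievable: Retro -> 8am; One-on-one -> 9am; AllHands -> 8am; Demo -> 8am.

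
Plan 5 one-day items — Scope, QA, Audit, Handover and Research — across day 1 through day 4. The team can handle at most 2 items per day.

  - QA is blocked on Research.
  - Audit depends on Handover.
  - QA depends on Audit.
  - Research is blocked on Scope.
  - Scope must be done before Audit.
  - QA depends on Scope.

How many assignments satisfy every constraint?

Splitting on Scope: it can be day 1 (7), day 2 (2). Listing each branch's schedules as (QA, Audit, Handover, Research) by day number:
Scope=day 1: (3,2,1,2) (4,2,1,2) (4,2,1,3) (4,3,1,2) (4,3,1,3) (4,3,2,2) (4,3,2,3) — 7.
Scope=day 2: (4,3,1,3) (4,3,2,3) — 2.
Summing: 7 + 2 = 9.

9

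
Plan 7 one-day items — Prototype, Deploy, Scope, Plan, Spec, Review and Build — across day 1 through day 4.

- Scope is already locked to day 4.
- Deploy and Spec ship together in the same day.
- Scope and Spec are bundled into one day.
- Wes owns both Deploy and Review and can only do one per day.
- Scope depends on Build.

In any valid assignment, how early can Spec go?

Spec must be in the same day as Scope, which can't be before day 4, so Spec is at least day 4.
Spec at day 4 is achievable: Deploy -> day 4; Prototype -> day 1; Review -> day 1; Scope -> day 4; Plan -> day 1; Spec -> day 4; Build -> day 1.

day 4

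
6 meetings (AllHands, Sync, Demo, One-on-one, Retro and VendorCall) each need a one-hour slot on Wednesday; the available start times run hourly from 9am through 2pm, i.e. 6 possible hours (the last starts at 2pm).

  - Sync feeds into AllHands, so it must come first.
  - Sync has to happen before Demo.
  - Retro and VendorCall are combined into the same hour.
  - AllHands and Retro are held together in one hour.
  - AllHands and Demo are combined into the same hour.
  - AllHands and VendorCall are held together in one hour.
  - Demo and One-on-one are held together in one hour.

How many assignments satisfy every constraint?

15

Splitting on AllHands: it can be 10am (1), 11am (2), 12pm (3), 1pm (4), 2pm (5). Listing each branch's schedules as (Sync, Demo, One-on-one, Retro, VendorCall):
AllHands=10am: (9am,10am,10am,10am,10am) — 1.
AllHands=11am: (9am,11am,11am,11am,11am) (10am,11am,11am,11am,11am) — 2.
AllHands=12pm: (9am,12pm,12pm,12pm,12pm) (10am,12pm,12pm,12pm,12pm) (11am,12pm,12pm,12pm,12pm) — 3.
AllHands=1pm: (9am,1pm,1pm,1pm,1pm) (10am,1pm,1pm,1pm,1pm) (11am,1pm,1pm,1pm,1pm) (12pm,1pm,1pm,1pm,1pm) — 4.
AllHands=2pm: (9am,2pm,2pm,2pm,2pm) (10am,2pm,2pm,2pm,2pm) (11am,2pm,2pm,2pm,2pm) (12pm,2pm,2pm,2pm,2pm) (1pm,2pm,2pm,2pm,2pm) — 5.
Summing: 1 + 2 + 3 + 4 + 5 = 15.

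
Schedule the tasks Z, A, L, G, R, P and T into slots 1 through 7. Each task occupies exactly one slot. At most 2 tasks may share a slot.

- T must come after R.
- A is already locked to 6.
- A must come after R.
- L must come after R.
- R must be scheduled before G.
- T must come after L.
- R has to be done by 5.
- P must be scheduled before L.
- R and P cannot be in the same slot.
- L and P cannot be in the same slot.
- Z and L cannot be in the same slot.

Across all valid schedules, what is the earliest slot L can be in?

3

Precedence pushes L to at least 2; downstream work caps L at 6.
L at 3 is achievable: P=2; A=6; G=2; T=4; R=1; L=3; Z=1.
Nothing earlier works — the conflict and capacity constraints rule out every slot before 3.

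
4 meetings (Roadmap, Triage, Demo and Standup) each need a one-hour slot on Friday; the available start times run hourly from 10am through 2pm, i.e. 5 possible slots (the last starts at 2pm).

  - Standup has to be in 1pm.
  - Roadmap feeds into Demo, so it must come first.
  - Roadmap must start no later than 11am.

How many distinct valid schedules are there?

Splitting on Roadmap: it can be 10am (20), 11am (15). Listing each branch's schedules as (Triage, Demo, Standup):
Roadmap=10am: (10am,11am,1pm) (10am,12pm,1pm) (10am,1pm,1pm) (10am,2pm,1pm) (11am,11am,1pm) (11am,12pm,1pm) (11am,1pm,1pm) (11am,2pm,1pm) (12pm,11am,1pm) (12pm,12pm,1pm) (12pm,1pm,1pm) (12pm,2pm,1pm) (1pm,11am,1pm) (1pm,12pm,1pm) (1pm,1pm,1pm) (1pm,2pm,1pm) (2pm,11am,1pm) (2pm,12pm,1pm) (2pm,1pm,1pm) (2pm,2pm,1pm) — 20.
Roadmap=11am: (10am,12pm,1pm) (10am,1pm,1pm) (10am,2pm,1pm) (11am,12pm,1pm) (11am,1pm,1pm) (11am,2pm,1pm) (12pm,12pm,1pm) (12pm,1pm,1pm) (12pm,2pm,1pm) (1pm,12pm,1pm) (1pm,1pm,1pm) (1pm,2pm,1pm) (2pm,12pm,1pm) (2pm,1pm,1pm) (2pm,2pm,1pm) — 15.
Summing: 20 + 15 = 35.

35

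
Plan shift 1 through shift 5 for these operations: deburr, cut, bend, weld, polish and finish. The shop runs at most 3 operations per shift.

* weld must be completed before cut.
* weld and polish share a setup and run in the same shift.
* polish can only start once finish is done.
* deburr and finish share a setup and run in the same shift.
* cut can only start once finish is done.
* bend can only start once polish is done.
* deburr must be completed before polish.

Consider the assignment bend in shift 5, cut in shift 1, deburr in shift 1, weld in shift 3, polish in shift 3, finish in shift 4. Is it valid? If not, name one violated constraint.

cut can only start once finish is done — violated.
deburr must be completed before polish — holds.
bend can only start once polish is done — holds.
polish can only start once finish is done — violated.
weld and polish share a setup and run in the same shift — holds.
deburr and finish share a setup and run in the same shift — violated.
weld must be completed before cut — violated.
The shop runs at most 3 operations per shift — holds.

Invalid. cut can only start once finish is done.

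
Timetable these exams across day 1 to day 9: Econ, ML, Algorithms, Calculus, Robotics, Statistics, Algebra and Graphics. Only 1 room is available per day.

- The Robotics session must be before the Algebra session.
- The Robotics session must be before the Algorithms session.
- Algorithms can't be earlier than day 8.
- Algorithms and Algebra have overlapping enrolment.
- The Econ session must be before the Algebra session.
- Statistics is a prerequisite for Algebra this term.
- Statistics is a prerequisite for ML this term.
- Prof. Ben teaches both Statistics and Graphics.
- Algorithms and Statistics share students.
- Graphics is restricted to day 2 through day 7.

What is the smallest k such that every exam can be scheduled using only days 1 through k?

8

The precedence chain requires at least 2 distinct days.
With at most 1 per day and 8 exams, at least 8 days are needed.
Algorithms can't be placed before day 8, so the schedule must run through at least day 8.
8 works (last occupied day: day 8): for example Econ -> day 4; Algorithms -> day 8; Robotics -> day 1; Calculus -> day 7; ML -> day 6; Graphics -> day 2; Statistics -> day 3; Algebra -> day 5.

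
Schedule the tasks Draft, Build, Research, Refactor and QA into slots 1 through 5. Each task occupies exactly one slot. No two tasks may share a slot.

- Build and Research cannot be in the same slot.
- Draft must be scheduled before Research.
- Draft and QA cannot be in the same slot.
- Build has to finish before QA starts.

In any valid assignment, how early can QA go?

Precedence pushes QA to at least 2.
QA at 2 is achievable: QA=2; Research=4; Build=1; Draft=3; Refactor=5.

2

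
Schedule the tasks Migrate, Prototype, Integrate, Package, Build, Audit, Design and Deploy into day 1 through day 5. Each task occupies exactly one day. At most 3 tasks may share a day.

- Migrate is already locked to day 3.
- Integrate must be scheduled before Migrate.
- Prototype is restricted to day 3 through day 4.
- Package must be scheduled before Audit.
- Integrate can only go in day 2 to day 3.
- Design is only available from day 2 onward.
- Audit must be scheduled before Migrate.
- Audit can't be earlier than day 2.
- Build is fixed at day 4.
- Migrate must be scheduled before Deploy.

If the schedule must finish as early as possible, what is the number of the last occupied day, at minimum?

4

The precedence chain requires at least 4 distinct days.
With at most 3 per day and 8 tasks, at least 3 days are needed.
4 works (last occupied day: day 4): for example Deploy in day 4; Build in day 4; Package in day 1; Design in day 2; Prototype in day 3; Integrate in day 2; Migrate in day 3; Audit in day 2.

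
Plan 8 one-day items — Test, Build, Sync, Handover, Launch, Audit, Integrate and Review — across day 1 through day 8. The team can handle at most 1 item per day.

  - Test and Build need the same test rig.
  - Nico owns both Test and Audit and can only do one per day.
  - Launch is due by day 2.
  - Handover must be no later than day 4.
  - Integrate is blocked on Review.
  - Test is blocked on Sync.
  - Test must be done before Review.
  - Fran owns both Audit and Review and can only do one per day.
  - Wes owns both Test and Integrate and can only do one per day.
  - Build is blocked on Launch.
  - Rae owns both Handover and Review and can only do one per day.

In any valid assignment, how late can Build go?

day 8

Precedence pushes Build to at least day 2.
Build at day 8 is achievable: Build in day 8, Review in day 5, Integrate in day 6, Launch in day 1, Audit in day 7, Test in day 4, Handover in day 2, Sync in day 3.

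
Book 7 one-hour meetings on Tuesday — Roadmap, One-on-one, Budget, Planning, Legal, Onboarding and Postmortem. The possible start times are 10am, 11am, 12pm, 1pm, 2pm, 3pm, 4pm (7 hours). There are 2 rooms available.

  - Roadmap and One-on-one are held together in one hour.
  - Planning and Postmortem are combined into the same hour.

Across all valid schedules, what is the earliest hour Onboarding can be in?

10am

Onboarding at 10am is achievable: One-on-one in 11am; Budget in 10am; Legal in 1pm; Postmortem in 12pm; Planning in 12pm; Onboarding in 10am; Roadmap in 11am.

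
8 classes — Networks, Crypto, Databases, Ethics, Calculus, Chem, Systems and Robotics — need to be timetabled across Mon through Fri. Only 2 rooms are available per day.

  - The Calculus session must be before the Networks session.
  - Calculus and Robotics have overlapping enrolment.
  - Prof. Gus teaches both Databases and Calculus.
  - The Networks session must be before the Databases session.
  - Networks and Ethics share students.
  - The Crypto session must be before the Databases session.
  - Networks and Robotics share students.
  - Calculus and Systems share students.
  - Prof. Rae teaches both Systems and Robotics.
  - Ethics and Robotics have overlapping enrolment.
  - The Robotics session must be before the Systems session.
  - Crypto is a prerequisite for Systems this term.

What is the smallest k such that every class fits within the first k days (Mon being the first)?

The precedence chain requires at least 3 distinct days.
With at most 2 per day and 8 classes, at least 4 days are needed.
4 works (last occupied day: Thu): for example Crypto=Mon; Networks=Tue; Ethics=Thu; Databases=Wed; Chem=Tue; Calculus=Mon; Robotics=Wed; Systems=Thu.

4 days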